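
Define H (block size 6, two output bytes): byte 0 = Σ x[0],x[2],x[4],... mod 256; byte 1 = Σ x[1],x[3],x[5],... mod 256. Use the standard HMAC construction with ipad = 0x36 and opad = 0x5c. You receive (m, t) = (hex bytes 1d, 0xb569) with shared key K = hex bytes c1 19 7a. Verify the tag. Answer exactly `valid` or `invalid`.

Key hex bytes c1 19 7a is 3 bytes ≤ B = 6; zero-pad to 6 bytes: K' = c1 19 7a 00 00 00.
K' ⊕ ipad = f7 2f 4c 36 36 36; K' ⊕ opad = 9d 45 26 5c 5c 5c.
Inner hash: even-index sum = 406 mod 256 = 150; odd-index sum = 155 mod 256 = 155 → 96 9b.
Outer hash (recomputed tag): even-index sum = 437 mod 256 = 181; odd-index sum = 408 mod 256 = 152 → b5 98.
Recomputed tag = b598; claimed = b569 → mismatch.

invalid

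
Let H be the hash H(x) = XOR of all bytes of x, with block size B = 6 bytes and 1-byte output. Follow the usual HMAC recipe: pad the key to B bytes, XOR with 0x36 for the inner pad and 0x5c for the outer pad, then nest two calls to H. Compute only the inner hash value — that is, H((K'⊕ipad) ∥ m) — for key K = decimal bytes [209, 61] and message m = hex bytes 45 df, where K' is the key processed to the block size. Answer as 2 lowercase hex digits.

Key decimal bytes [209, 61] = d1 3d is 2 bytes ≤ B = 6; zero-pad to 6 bytes: K' = d1 3d 00 00 00 00.
K' ⊕ ipad = e7 0b 36 36 36 36.
Inner input = e7 0b 36 36 36 36 ∥ 45 df.
Inner hash: XOR e7⊕0b⊕36⊕36⊕36⊕36⊕45⊕df = 76.

76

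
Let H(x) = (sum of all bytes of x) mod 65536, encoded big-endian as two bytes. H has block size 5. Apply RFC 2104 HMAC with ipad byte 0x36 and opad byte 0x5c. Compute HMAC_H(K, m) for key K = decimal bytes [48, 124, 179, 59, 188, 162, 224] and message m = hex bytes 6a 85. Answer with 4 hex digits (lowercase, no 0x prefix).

02ad

Key decimal bytes [48, 124, 179, 59, 188, 162, 224] = 30 7c b3 3b bc a2 e0 is 7 bytes > B = 5, so hash it first: H(key) = 03 d8, then zero-pad to 5 bytes: K' = 03 d8 00 00 00.
K' ⊕ ipad = 35 ee 36 36 36.  K' ⊕ opad = 5f 84 5c 5c 5c.
Inner input = (K'⊕ipad) ∥ m = 35 ee 36 36 36 ∥ 6a 85.
Inner hash: sum = 53+238+54+54+54+106+133 = 692 → 02 b4.
Outer input = (K'⊕opad) ∥ inner = 5f 84 5c 5c 5c ∥ 02 b4.
Outer hash (tag): sum = 95+132+92+92+92+2+180 = 685 → 02 ad.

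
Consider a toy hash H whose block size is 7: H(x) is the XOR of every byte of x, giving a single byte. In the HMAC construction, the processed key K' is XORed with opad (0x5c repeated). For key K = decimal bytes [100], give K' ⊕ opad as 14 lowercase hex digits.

385c5c5c5c5c5c

Key decimal bytes [100] = 64 is 1 byte ≤ B = 7; zero-pad to 7 bytes: K' = 64 00 00 00 00 00 00.
XOR each byte with 0x5c: 64⊕5c=38, 00⊕5c=5c, 00⊕5c=5c, 00⊕5c=5c, 00⊕5c=5c, 00⊕5c=5c, 00⊕5c=5c.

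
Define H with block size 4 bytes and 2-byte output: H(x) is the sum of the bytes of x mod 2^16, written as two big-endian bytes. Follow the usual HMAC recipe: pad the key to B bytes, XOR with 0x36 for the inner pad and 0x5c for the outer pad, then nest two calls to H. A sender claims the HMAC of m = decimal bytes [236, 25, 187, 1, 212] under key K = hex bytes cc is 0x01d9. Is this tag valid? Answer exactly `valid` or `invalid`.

valid

Key hex bytes cc is 1 byte ≤ B = 4; zero-pad to 4 bytes: K' = cc 00 00 00.
K' ⊕ ipad = fa 36 36 36; K' ⊕ opad = 90 5c 5c 5c.
Inner hash: sum = 250+54+54+54+236+25+187+1+212 = 1073 → 04 31.
Outer hash (recomputed tag): sum = 144+92+92+92+4+49 = 473 → 01 d9.
Recomputed tag = 01d9; claimed = 01d9 → match.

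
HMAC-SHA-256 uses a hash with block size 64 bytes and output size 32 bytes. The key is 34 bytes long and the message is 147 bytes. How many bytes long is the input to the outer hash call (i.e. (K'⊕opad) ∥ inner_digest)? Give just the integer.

96

Key is 34 ≤ 64 bytes, zero-padded: |K'| = 64.
Outer input = (K'⊕opad) ∥ H(inner) → 64 + 32 = 96 bytes.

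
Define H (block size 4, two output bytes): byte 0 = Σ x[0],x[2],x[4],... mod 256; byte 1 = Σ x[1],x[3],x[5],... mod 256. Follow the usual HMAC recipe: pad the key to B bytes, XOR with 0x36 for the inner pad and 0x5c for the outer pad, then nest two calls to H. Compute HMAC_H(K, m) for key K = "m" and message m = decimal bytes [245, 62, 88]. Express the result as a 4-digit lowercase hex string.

6b62

Key "m" = 6d is 1 byte ≤ B = 4; zero-pad to 4 bytes: K' = 6d 00 00 00.
K' ⊕ ipad = 5b 36 36 36.  K' ⊕ opad = 31 5c 5c 5c.
Inner input = (K'⊕ipad) ∥ m = 5b 36 36 36 ∥ f5 3e 58.
Inner hash: even-index sum = 478 mod 256 = 222; odd-index sum = 170 mod 256 = 170 → de aa.
Outer input = (K'⊕opad) ∥ inner = 31 5c 5c 5c ∥ de aa.
Outer hash (tag): even-index sum = 363 mod 256 = 107; odd-index sum = 354 mod 256 = 98 → 6b 62.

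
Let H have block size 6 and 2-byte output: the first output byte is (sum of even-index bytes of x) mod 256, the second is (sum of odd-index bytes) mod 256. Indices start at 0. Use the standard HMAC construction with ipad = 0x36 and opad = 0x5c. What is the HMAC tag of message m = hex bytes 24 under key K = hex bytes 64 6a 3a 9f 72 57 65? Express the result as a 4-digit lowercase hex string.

b4b6

Key hex bytes 64 6a 3a 9f 72 57 65 is 7 bytes > B = 6, so hash it first: H(key) = 75 60, then zero-pad to 6 bytes: K' = 75 60 00 00 00 00.
K' ⊕ ipad = 43 56 36 36 36 36.  K' ⊕ opad = 29 3c 5c 5c 5c 5c.
Inner input = (K'⊕ipad) ∥ m = 43 56 36 36 36 36 ∥ 24.
Inner hash: even-index sum = 211 mod 256 = 211; odd-index sum = 194 mod 256 = 194 → d3 c2.
Outer input = (K'⊕opad) ∥ inner = 29 3c 5c 5c 5c 5c ∥ d3 c2.
Outer hash (tag): even-index sum = 436 mod 256 = 180; odd-index sum = 438 mod 256 = 182 → b4 b6.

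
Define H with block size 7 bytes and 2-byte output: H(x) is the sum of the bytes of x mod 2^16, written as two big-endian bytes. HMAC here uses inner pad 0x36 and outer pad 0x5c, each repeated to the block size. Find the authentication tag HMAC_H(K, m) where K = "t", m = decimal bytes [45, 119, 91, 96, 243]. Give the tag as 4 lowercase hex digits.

032b

Key "t" = 74 is 1 byte ≤ B = 7; zero-pad to 7 bytes: K' = 74 00 00 00 00 00 00.
K' ⊕ ipad = 42 36 36 36 36 36 36.  K' ⊕ opad = 28 5c 5c 5c 5c 5c 5c.
Inner input = (K'⊕ipad) ∥ m = 42 36 36 36 36 36 36 ∥ 2d 77 5b 60 f3.
Inner hash: sum = 66+54+54+54+54+54+54+45+119+91+96+243 = 984 → 03 d8.
Outer input = (K'⊕opad) ∥ inner = 28 5c 5c 5c 5c 5c 5c ∥ 03 d8.
Outer hash (tag): sum = 40+92+92+92+92+92+92+3+216 = 811 → 03 2b.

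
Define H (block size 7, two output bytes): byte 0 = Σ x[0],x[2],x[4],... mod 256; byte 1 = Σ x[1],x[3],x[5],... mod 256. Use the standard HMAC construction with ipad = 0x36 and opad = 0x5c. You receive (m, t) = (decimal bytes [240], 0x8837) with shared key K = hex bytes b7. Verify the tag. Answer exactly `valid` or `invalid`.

Key hex bytes b7 is 1 byte ≤ B = 7; zero-pad to 7 bytes: K' = b7 00 00 00 00 00 00.
K' ⊕ ipad = 81 36 36 36 36 36 36; K' ⊕ opad = eb 5c 5c 5c 5c 5c 5c.
Inner hash: even-index sum = 291 mod 256 = 35; odd-index sum = 402 mod 256 = 146 → 23 92.
Outer hash (recomputed tag): even-index sum = 657 mod 256 = 145; odd-index sum = 311 mod 256 = 55 → 91 37.
Recomputed tag = 9137; claimed = 8837 → mismatch.

invalid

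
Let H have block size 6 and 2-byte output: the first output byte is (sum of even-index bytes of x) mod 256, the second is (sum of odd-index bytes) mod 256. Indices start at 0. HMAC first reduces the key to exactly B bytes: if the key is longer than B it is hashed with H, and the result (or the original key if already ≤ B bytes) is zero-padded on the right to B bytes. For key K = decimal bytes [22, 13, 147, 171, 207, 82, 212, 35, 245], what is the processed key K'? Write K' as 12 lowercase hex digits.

412d00000000

|K| = 9 > B = 6, so first hash the key.
H(K): even-index sum = 833 mod 256 = 65; odd-index sum = 301 mod 256 = 45 → 41 2d.
Zero-pad H(K) = 41 2d to 6 bytes: K' = 41 2d 00 00 00 00.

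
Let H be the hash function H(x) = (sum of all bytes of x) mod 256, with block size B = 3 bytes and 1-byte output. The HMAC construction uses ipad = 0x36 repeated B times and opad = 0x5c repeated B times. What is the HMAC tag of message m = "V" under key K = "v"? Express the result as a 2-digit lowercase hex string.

Key "v" = 76 is 1 byte ≤ B = 3; zero-pad to 3 bytes: K' = 76 00 00.
K' ⊕ ipad = 40 36 36.  K' ⊕ opad = 2a 5c 5c.
Inner input = (K'⊕ipad) ∥ m = 40 36 36 ∥ 56.
Inner hash: sum = 64+54+54+86 = 258; mod 256 = 2 → 02.
Outer input = (K'⊕opad) ∥ inner = 2a 5c 5c ∥ 02.
Outer hash (tag): sum = 42+92+92+2 = 228 → e4.

e4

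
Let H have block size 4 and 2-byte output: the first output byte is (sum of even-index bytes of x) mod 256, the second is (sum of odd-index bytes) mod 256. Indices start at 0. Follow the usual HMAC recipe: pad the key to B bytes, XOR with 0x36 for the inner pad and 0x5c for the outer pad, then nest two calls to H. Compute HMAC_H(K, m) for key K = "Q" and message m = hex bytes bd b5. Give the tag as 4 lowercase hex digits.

c3d9

Key "Q" = 51 is 1 byte ≤ B = 4; zero-pad to 4 bytes: K' = 51 00 00 00.
K' ⊕ ipad = 67 36 36 36.  K' ⊕ opad = 0d 5c 5c 5c.
Inner input = (K'⊕ipad) ∥ m = 67 36 36 36 ∥ bd b5.
Inner hash: even-index sum = 346 mod 256 = 90; odd-index sum = 289 mod 256 = 33 → 5a 21.
Outer input = (K'⊕opad) ∥ inner = 0d 5c 5c 5c ∥ 5a 21.
Outer hash (tag): even-index sum = 195 mod 256 = 195; odd-index sum = 217 mod 256 = 217 → c3 d9.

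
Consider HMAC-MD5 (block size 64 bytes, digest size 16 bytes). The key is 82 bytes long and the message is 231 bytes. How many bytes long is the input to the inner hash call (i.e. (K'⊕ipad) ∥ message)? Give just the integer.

Key is 82 > 64 bytes, so it is hashed to 16 bytes then zero-padded to 64: |K'| = 64.
Inner input = (K'⊕ipad) ∥ m → 64 + 231 = 295 bytes.

295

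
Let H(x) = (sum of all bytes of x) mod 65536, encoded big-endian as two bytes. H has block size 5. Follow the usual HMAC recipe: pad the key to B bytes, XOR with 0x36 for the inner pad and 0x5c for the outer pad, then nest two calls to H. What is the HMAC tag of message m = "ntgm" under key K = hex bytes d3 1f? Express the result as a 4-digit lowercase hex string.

Key hex bytes d3 1f is 2 bytes ≤ B = 5; zero-pad to 5 bytes: K' = d3 1f 00 00 00.
K' ⊕ ipad = e5 29 36 36 36.  K' ⊕ opad = 8f 43 5c 5c 5c.
Inner input = (K'⊕ipad) ∥ m = e5 29 36 36 36 ∥ 6e 74 67 6d.
Inner hash: sum = 229+41+54+54+54+110+116+103+109 = 870 → 03 66.
Outer input = (K'⊕opad) ∥ inner = 8f 43 5c 5c 5c ∥ 03 66.
Outer hash (tag): sum = 143+67+92+92+92+3+102 = 591 → 02 4f.

024f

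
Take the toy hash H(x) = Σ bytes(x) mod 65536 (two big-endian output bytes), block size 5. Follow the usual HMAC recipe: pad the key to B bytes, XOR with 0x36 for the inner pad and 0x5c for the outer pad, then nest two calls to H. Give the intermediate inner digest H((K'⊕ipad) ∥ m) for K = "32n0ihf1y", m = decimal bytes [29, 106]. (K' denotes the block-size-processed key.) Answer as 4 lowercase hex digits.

Key "32n0ihf1y" = 33 32 6e 30 69 68 66 31 79 is 9 bytes > B = 5, so hash it first: H(key) = 02 e4, then zero-pad to 5 bytes: K' = 02 e4 00 00 00.
K' ⊕ ipad = 34 d2 36 36 36.
Inner input = 34 d2 36 36 36 ∥ 1d 6a.
Inner hash: sum = 52+210+54+54+54+29+106 = 559 → 02 2f.

022f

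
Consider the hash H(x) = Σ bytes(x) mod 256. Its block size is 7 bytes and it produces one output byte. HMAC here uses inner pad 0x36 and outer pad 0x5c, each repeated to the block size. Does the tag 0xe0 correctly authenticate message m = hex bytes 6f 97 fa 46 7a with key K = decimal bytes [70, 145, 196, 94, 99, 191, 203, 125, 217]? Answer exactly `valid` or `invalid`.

Key decimal bytes [70, 145, 196, 94, 99, 191, 203, 125, 217] = 46 91 c4 5e 63 bf cb 7d d9 is 9 bytes > B = 7, so hash it first: H(key) = 3c, then zero-pad to 7 bytes: K' = 3c 00 00 00 00 00 00.
K' ⊕ ipad = 0a 36 36 36 36 36 36; K' ⊕ opad = 60 5c 5c 5c 5c 5c 5c.
Inner hash: sum = 10+54+54+54+54+54+54+111+151+250+70+122 = 1038; mod 256 = 14 → 0e.
Outer hash (recomputed tag): sum = 96+92+92+92+92+92+92+14 = 662; mod 256 = 150 → 96.
Recomputed tag = 96; claimed = e0 → mismatch.

invalid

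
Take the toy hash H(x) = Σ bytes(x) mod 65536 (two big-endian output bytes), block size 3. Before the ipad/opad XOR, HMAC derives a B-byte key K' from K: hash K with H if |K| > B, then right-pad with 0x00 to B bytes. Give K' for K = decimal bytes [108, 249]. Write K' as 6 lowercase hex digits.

Key decimal bytes [108, 249] = 6c f9 is 2 bytes ≤ B = 3; zero-pad to 3 bytes: K' = 6c f9 00.

6cf900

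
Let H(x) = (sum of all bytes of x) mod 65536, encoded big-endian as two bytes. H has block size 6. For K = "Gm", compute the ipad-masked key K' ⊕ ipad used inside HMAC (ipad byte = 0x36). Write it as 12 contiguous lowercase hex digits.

Key "Gm" = 47 6d is 2 bytes ≤ B = 6; zero-pad to 6 bytes: K' = 47 6d 00 00 00 00.
XOR each byte with 0x36: 47⊕36=71, 6d⊕36=5b, 00⊕36=36, 00⊕36=36, 00⊕36=36, 00⊕36=36.

715b36363636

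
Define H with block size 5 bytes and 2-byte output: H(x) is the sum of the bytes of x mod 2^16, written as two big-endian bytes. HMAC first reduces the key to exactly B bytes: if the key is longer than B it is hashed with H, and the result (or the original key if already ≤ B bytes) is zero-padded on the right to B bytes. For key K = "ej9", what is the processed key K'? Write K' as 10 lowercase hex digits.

Key "ej9" = 65 6a 39 is 3 bytes ≤ B = 5; zero-pad to 5 bytes: K' = 65 6a 39 00 00.

656a390000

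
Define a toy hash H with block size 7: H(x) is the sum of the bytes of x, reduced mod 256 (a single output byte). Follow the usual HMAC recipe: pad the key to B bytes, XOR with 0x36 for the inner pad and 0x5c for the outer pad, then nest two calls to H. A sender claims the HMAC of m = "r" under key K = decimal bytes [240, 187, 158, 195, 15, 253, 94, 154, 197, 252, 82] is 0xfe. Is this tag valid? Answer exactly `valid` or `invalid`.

invalid

Key decimal bytes [240, 187, 158, 195, 15, 253, 94, 154, 197, 252, 82] = f0 bb 9e c3 0f fd 5e 9a c5 fc 52 is 11 bytes > B = 7, so hash it first: H(key) = 23, then zero-pad to 7 bytes: K' = 23 00 00 00 00 00 00.
K' ⊕ ipad = 15 36 36 36 36 36 36; K' ⊕ opad = 7f 5c 5c 5c 5c 5c 5c.
Inner hash: sum = 21+54+54+54+54+54+54+114 = 459; mod 256 = 203 → cb.
Outer hash (recomputed tag): sum = 127+92+92+92+92+92+92+203 = 882; mod 256 = 114 → 72.
Recomputed tag = 72; claimed = fe → mismatch.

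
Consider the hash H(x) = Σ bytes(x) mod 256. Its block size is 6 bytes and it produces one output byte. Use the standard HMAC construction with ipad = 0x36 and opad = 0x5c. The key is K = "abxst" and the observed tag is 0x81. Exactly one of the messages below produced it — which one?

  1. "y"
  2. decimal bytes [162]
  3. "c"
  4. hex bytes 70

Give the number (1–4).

1

Key "abxst" = 61 62 78 73 74 is 5 bytes ≤ B = 6; zero-pad to 6 bytes: K' = 61 62 78 73 74 00.
K' ⊕ ipad = 57 54 4e 45 42 36; K' ⊕ opad = 3d 3e 24 2f 28 5c.
m1: inner = H(57 54 4e 45 42 36 79) = 2f; tag = H(3d 3e 24 2f 28 5c 2f) = 81 ← matches
m2: inner = H(57 54 4e 45 42 36 a2) = 58; tag = H(3d 3e 24 2f 28 5c 58) = aa
m3: inner = H(57 54 4e 45 42 36 63) = 19; tag = H(3d 3e 24 2f 28 5c 19) = 6b
m4: inner = H(57 54 4e 45 42 36 70) = 26; tag = H(3d 3e 24 2f 28 5c 26) = 78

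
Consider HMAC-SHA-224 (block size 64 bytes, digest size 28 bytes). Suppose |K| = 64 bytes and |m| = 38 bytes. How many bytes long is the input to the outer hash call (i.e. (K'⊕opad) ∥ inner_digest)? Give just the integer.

Key is 64 ≤ 64 bytes, zero-padded: |K'| = 64.
Outer input = (K'⊕opad) ∥ H(inner) → 64 + 28 = 92 bytes.

92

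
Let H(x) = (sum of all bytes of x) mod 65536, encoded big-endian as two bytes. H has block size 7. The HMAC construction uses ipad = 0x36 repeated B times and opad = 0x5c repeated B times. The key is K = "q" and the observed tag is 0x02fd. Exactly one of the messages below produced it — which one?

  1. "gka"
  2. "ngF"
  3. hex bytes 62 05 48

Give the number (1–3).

2

Key "q" = 71 is 1 byte ≤ B = 7; zero-pad to 7 bytes: K' = 71 00 00 00 00 00 00.
K' ⊕ ipad = 47 36 36 36 36 36 36; K' ⊕ opad = 2d 5c 5c 5c 5c 5c 5c.
m1: inner = H(47 36 36 36 36 36 36 67 6b 61) = 02 be; tag = H(2d 5c 5c 5c 5c 5c 5c 02 be) = 0315
m2: inner = H(47 36 36 36 36 36 36 6e 67 46) = 02 a6; tag = H(2d 5c 5c 5c 5c 5c 5c 02 a6) = 02fd ← matches
m3: inner = H(47 36 36 36 36 36 36 62 05 48) = 02 3a; tag = H(2d 5c 5c 5c 5c 5c 5c 02 3a) = 0291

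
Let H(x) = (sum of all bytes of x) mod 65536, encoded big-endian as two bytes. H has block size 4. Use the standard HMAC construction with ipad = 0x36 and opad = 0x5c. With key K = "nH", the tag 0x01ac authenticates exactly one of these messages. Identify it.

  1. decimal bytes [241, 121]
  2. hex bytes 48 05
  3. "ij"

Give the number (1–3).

1

Key "nH" = 6e 48 is 2 bytes ≤ B = 4; zero-pad to 4 bytes: K' = 6e 48 00 00.
K' ⊕ ipad = 58 7e 36 36; K' ⊕ opad = 32 14 5c 5c.
m1: inner = H(58 7e 36 36 f1 79) = 02 ac; tag = H(32 14 5c 5c 02 ac) = 01ac ← matches
m2: inner = H(58 7e 36 36 48 05) = 01 8f; tag = H(32 14 5c 5c 01 8f) = 018e
m3: inner = H(58 7e 36 36 69 6a) = 02 15; tag = H(32 14 5c 5c 02 15) = 0115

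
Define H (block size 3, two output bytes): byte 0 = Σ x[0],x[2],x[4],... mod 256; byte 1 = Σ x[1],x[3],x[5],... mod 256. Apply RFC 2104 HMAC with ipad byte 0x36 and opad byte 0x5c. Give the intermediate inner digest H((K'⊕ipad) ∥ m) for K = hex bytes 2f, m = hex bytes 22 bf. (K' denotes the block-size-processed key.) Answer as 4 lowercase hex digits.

0e58

Key hex bytes 2f is 1 byte ≤ B = 3; zero-pad to 3 bytes: K' = 2f 00 00.
K' ⊕ ipad = 19 36 36.
Inner input = 19 36 36 ∥ 22 bf.
Inner hash: even-index sum = 270 mod 256 = 14; odd-index sum = 88 mod 256 = 88 → 0e 58.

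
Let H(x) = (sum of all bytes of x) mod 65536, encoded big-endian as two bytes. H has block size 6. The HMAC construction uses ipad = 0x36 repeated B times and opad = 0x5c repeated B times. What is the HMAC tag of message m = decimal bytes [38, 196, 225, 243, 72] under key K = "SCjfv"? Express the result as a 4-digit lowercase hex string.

012b

Key "SCjfv" = 53 43 6a 66 76 is 5 bytes ≤ B = 6; zero-pad to 6 bytes: K' = 53 43 6a 66 76 00.
K' ⊕ ipad = 65 75 5c 50 40 36.  K' ⊕ opad = 0f 1f 36 3a 2a 5c.
Inner input = (K'⊕ipad) ∥ m = 65 75 5c 50 40 36 ∥ 26 c4 e1 f3 48.
Inner hash: sum = 101+117+92+80+64+54+38+196+225+243+72 = 1282 → 05 02.
Outer input = (K'⊕opad) ∥ inner = 0f 1f 36 3a 2a 5c ∥ 05 02.
Outer hash (tag): sum = 15+31+54+58+42+92+5+2 = 299 → 01 2b.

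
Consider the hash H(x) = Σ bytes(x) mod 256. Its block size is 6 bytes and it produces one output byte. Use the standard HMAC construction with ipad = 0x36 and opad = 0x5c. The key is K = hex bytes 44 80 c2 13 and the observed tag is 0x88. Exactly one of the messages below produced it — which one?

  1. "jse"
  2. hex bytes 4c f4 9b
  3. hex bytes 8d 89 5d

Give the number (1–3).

1

Key hex bytes 44 80 c2 13 is 4 bytes ≤ B = 6; zero-pad to 6 bytes: K' = 44 80 c2 13 00 00.
K' ⊕ ipad = 72 b6 f4 25 36 36; K' ⊕ opad = 18 dc 9e 4f 5c 5c.
m1: inner = H(72 b6 f4 25 36 36 6a 73 65) = ef; tag = H(18 dc 9e 4f 5c 5c ef) = 88 ← matches
m2: inner = H(72 b6 f4 25 36 36 4c f4 9b) = 88; tag = H(18 dc 9e 4f 5c 5c 88) = 21
m3: inner = H(72 b6 f4 25 36 36 8d 89 5d) = 20; tag = H(18 dc 9e 4f 5c 5c 20) = b9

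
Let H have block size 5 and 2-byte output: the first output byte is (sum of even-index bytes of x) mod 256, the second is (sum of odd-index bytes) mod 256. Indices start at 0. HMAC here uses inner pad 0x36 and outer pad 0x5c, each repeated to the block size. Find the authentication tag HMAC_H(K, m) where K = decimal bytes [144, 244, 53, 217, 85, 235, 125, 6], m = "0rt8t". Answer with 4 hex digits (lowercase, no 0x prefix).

59f5

Key decimal bytes [144, 244, 53, 217, 85, 235, 125, 6] = 90 f4 35 d9 55 eb 7d 06 is 8 bytes > B = 5, so hash it first: H(key) = 97 be, then zero-pad to 5 bytes: K' = 97 be 00 00 00.
K' ⊕ ipad = a1 88 36 36 36.  K' ⊕ opad = cb e2 5c 5c 5c.
Inner input = (K'⊕ipad) ∥ m = a1 88 36 36 36 ∥ 30 72 74 38 74.
Inner hash: even-index sum = 439 mod 256 = 183; odd-index sum = 470 mod 256 = 214 → b7 d6.
Outer input = (K'⊕opad) ∥ inner = cb e2 5c 5c 5c ∥ b7 d6.
Outer hash (tag): even-index sum = 601 mod 256 = 89; odd-index sum = 501 mod 256 = 245 → 59 f5.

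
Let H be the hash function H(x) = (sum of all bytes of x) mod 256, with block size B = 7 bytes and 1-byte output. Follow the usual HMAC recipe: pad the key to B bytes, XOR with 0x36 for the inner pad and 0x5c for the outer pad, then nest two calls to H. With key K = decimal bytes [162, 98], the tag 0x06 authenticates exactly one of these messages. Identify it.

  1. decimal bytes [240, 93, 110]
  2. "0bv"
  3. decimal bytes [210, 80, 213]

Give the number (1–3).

2

Key decimal bytes [162, 98] = a2 62 is 2 bytes ≤ B = 7; zero-pad to 7 bytes: K' = a2 62 00 00 00 00 00.
K' ⊕ ipad = 94 54 36 36 36 36 36; K' ⊕ opad = fe 3e 5c 5c 5c 5c 5c.
m1: inner = H(94 54 36 36 36 36 36 f0 5d 6e) = b1; tag = H(fe 3e 5c 5c 5c 5c 5c b1) = b9
m2: inner = H(94 54 36 36 36 36 36 30 62 76) = fe; tag = H(fe 3e 5c 5c 5c 5c 5c fe) = 06 ← matches
m3: inner = H(94 54 36 36 36 36 36 d2 50 d5) = ed; tag = H(fe 3e 5c 5c 5c 5c 5c ed) = f5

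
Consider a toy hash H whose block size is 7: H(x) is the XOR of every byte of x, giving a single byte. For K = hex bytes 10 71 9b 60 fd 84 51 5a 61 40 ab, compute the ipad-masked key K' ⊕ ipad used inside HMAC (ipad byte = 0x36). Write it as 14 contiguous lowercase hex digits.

Key hex bytes 10 71 9b 60 fd 84 51 5a 61 40 ab is 11 bytes > B = 7, so hash it first: H(key) = 62, then zero-pad to 7 bytes: K' = 62 00 00 00 00 00 00.
XOR each byte with 0x36: 62⊕36=54, 00⊕36=36, 00⊕36=36, 00⊕36=36, 00⊕36=36, 00⊕36=36, 00⊕36=36.

54363636363636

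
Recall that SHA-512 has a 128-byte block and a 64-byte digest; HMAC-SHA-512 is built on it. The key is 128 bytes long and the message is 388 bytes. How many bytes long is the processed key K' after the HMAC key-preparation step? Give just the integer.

Key is 128 ≤ 128 bytes, zero-padded: |K'| = 128.

128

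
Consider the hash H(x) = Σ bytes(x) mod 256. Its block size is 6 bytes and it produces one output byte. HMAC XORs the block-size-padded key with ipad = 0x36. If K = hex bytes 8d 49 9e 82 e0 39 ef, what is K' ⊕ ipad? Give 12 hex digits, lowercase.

c83636363636

Key hex bytes 8d 49 9e 82 e0 39 ef is 7 bytes > B = 6, so hash it first: H(key) = fe, then zero-pad to 6 bytes: K' = fe 00 00 00 00 00.
XOR each byte with 0x36: fe⊕36=c8, 00⊕36=36, 00⊕36=36, 00⊕36=36, 00⊕36=36, 00⊕36=36.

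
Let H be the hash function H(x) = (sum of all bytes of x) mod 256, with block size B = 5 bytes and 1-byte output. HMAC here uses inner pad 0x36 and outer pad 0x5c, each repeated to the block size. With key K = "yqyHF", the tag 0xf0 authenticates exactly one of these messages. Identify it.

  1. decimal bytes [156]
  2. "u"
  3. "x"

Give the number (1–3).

3

Key "yqyHF" = 79 71 79 48 46 is exactly B = 5 bytes: K' = 79 71 79 48 46.
K' ⊕ ipad = 4f 47 4f 7e 70; K' ⊕ opad = 25 2d 25 14 1a.
m1: inner = H(4f 47 4f 7e 70 9c) = 6f; tag = H(25 2d 25 14 1a 6f) = 14
m2: inner = H(4f 47 4f 7e 70 75) = 48; tag = H(25 2d 25 14 1a 48) = ed
m3: inner = H(4f 47 4f 7e 70 78) = 4b; tag = H(25 2d 25 14 1a 4b) = f0 ← matches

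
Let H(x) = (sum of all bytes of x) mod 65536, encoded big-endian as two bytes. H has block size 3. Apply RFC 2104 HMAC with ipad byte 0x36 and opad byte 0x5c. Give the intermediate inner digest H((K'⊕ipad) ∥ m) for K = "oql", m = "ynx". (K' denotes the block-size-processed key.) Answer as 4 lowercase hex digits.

Key "oql" = 6f 71 6c is exactly B = 3 bytes: K' = 6f 71 6c.
K' ⊕ ipad = 59 47 5a.
Inner input = 59 47 5a ∥ 79 6e 78.
Inner hash: sum = 89+71+90+121+110+120 = 601 → 02 59.

0259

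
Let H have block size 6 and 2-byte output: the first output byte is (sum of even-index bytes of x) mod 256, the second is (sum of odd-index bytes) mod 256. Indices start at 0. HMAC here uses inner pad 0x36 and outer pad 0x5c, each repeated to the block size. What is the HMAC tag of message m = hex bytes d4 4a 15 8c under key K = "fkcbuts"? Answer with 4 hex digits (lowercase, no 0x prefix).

818e

Key "fkcbuts" = 66 6b 63 62 75 74 73 is 7 bytes > B = 6, so hash it first: H(key) = b1 41, then zero-pad to 6 bytes: K' = b1 41 00 00 00 00.
K' ⊕ ipad = 87 77 36 36 36 36.  K' ⊕ opad = ed 1d 5c 5c 5c 5c.
Inner input = (K'⊕ipad) ∥ m = 87 77 36 36 36 36 ∥ d4 4a 15 8c.
Inner hash: even-index sum = 476 mod 256 = 220; odd-index sum = 441 mod 256 = 185 → dc b9.
Outer input = (K'⊕opad) ∥ inner = ed 1d 5c 5c 5c 5c ∥ dc b9.
Outer hash (tag): even-index sum = 641 mod 256 = 129; odd-index sum = 398 mod 256 = 142 → 81 8e.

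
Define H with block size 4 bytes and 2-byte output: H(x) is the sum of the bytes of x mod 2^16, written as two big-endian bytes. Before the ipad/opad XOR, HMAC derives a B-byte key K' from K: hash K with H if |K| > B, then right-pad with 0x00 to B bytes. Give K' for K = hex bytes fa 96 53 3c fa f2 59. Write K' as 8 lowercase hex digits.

04640000

|K| = 7 > B = 4, so first hash the key.
H(K): sum = 250+150+83+60+250+242+89 = 1124 → 04 64.
Zero-pad H(K) = 04 64 to 4 bytes: K' = 04 64 00 00.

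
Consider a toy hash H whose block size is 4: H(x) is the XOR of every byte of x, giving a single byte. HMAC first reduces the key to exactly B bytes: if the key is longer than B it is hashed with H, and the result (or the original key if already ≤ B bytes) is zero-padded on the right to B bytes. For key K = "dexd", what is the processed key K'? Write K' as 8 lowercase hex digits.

Key "dexd" = 64 65 78 64 is exactly B = 4 bytes: K' = 64 65 78 64.

64657864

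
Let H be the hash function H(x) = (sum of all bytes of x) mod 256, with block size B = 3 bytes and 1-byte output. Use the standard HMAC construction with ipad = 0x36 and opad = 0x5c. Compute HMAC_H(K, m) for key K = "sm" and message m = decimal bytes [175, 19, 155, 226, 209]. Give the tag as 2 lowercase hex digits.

Key "sm" = 73 6d is 2 bytes ≤ B = 3; zero-pad to 3 bytes: K' = 73 6d 00.
K' ⊕ ipad = 45 5b 36.  K' ⊕ opad = 2f 31 5c.
Inner input = (K'⊕ipad) ∥ m = 45 5b 36 ∥ af 13 9b e2 d1.
Inner hash: sum = 69+91+54+175+19+155+226+209 = 998; mod 256 = 230 → e6.
Outer input = (K'⊕opad) ∥ inner = 2f 31 5c ∥ e6.
Outer hash (tag): sum = 47+49+92+230 = 418; mod 256 = 162 → a2.

a2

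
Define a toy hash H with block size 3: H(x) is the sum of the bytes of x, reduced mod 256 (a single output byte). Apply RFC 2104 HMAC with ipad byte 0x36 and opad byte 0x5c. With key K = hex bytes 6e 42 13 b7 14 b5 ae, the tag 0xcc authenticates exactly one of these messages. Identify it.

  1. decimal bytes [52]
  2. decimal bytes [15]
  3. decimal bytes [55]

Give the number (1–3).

Key hex bytes 6e 42 13 b7 14 b5 ae is 7 bytes > B = 3, so hash it first: H(key) = f1, then zero-pad to 3 bytes: K' = f1 00 00.
K' ⊕ ipad = c7 36 36; K' ⊕ opad = ad 5c 5c.
m1: inner = H(c7 36 36 34) = 67; tag = H(ad 5c 5c 67) = cc ← matches
m2: inner = H(c7 36 36 0f) = 42; tag = H(ad 5c 5c 42) = a7
m3: inner = H(c7 36 36 37) = 6a; tag = H(ad 5c 5c 6a) = cf

1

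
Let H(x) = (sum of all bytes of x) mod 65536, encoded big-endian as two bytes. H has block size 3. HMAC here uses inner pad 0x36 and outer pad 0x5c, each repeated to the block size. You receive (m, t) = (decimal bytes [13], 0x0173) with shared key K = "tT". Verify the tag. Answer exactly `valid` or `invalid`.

valid

Key "tT" = 74 54 is 2 bytes ≤ B = 3; zero-pad to 3 bytes: K' = 74 54 00.
K' ⊕ ipad = 42 62 36; K' ⊕ opad = 28 08 5c.
Inner hash: sum = 66+98+54+13 = 231 → 00 e7.
Outer hash (recomputed tag): sum = 40+8+92+0+231 = 371 → 01 73.
Recomputed tag = 0173; claimed = 0173 → match.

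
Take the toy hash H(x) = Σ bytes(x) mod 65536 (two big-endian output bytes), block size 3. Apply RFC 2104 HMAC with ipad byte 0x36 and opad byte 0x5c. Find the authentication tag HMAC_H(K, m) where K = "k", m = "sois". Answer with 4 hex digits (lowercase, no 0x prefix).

Key "k" = 6b is 1 byte ≤ B = 3; zero-pad to 3 bytes: K' = 6b 00 00.
K' ⊕ ipad = 5d 36 36.  K' ⊕ opad = 37 5c 5c.
Inner input = (K'⊕ipad) ∥ m = 5d 36 36 ∥ 73 6f 69 73.
Inner hash: sum = 93+54+54+115+111+105+115 = 647 → 02 87.
Outer input = (K'⊕opad) ∥ inner = 37 5c 5c ∥ 02 87.
Outer hash (tag): sum = 55+92+92+2+135 = 376 → 01 78.

0178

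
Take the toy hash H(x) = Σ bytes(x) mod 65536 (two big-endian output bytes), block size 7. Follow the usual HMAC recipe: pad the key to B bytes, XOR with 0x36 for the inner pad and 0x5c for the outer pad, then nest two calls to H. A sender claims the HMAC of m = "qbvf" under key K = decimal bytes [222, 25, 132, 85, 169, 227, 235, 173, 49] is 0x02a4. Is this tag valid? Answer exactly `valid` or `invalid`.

Key decimal bytes [222, 25, 132, 85, 169, 227, 235, 173, 49] = de 19 84 55 a9 e3 eb ad 31 is 9 bytes > B = 7, so hash it first: H(key) = 05 25, then zero-pad to 7 bytes: K' = 05 25 00 00 00 00 00.
K' ⊕ ipad = 33 13 36 36 36 36 36; K' ⊕ opad = 59 79 5c 5c 5c 5c 5c.
Inner hash: sum = 51+19+54+54+54+54+54+113+98+118+102 = 771 → 03 03.
Outer hash (recomputed tag): sum = 89+121+92+92+92+92+92+3+3 = 676 → 02 a4.
Recomputed tag = 02a4; claimed = 02a4 → match.

valid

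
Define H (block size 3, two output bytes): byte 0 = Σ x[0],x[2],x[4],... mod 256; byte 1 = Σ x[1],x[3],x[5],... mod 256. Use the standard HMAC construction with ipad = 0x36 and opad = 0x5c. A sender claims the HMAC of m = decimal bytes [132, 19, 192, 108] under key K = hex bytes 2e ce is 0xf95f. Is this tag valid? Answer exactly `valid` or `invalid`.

invalid

Key hex bytes 2e ce is 2 bytes ≤ B = 3; zero-pad to 3 bytes: K' = 2e ce 00.
K' ⊕ ipad = 18 f8 36; K' ⊕ opad = 72 92 5c.
Inner hash: even-index sum = 205 mod 256 = 205; odd-index sum = 572 mod 256 = 60 → cd 3c.
Outer hash (recomputed tag): even-index sum = 266 mod 256 = 10; odd-index sum = 351 mod 256 = 95 → 0a 5f.
Recomputed tag = 0a5f; claimed = f95f → mismatch.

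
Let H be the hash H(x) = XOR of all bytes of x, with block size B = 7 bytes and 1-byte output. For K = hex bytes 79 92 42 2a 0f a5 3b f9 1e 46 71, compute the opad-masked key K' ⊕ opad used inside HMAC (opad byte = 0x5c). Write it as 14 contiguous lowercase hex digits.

Key hex bytes 79 92 42 2a 0f a5 3b f9 1e 46 71 is 11 bytes > B = 7, so hash it first: H(key) = c2, then zero-pad to 7 bytes: K' = c2 00 00 00 00 00 00.
XOR each byte with 0x5c: c2⊕5c=9e, 00⊕5c=5c, 00⊕5c=5c, 00⊕5c=5c, 00⊕5c=5c, 00⊕5c=5c, 00⊕5c=5c.

9e5c5c5c5c5c5c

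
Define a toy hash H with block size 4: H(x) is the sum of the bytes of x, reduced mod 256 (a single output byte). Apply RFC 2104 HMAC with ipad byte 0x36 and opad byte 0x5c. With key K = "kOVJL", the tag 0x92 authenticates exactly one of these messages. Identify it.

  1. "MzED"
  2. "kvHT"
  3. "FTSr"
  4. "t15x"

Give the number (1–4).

Key "kOVJL" = 6b 4f 56 4a 4c is 5 bytes > B = 4, so hash it first: H(key) = a6, then zero-pad to 4 bytes: K' = a6 00 00 00.
K' ⊕ ipad = 90 36 36 36; K' ⊕ opad = fa 5c 5c 5c.
m1: inner = H(90 36 36 36 4d 7a 45 44) = 82; tag = H(fa 5c 5c 5c 82) = 90
m2: inner = H(90 36 36 36 6b 76 48 54) = af; tag = H(fa 5c 5c 5c af) = bd
m3: inner = H(90 36 36 36 46 54 53 72) = 91; tag = H(fa 5c 5c 5c 91) = 9f
m4: inner = H(90 36 36 36 74 31 35 78) = 84; tag = H(fa 5c 5c 5c 84) = 92 ← matches

4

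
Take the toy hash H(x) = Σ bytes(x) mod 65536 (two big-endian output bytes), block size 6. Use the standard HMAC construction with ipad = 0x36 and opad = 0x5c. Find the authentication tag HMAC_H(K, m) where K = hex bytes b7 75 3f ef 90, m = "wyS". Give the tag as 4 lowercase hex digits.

Key hex bytes b7 75 3f ef 90 is 5 bytes ≤ B = 6; zero-pad to 6 bytes: K' = b7 75 3f ef 90 00.
K' ⊕ ipad = 81 43 09 d9 a6 36.  K' ⊕ opad = eb 29 63 b3 cc 5c.
Inner input = (K'⊕ipad) ∥ m = 81 43 09 d9 a6 36 ∥ 77 79 53.
Inner hash: sum = 129+67+9+217+166+54+119+121+83 = 965 → 03 c5.
Outer input = (K'⊕opad) ∥ inner = eb 29 63 b3 cc 5c ∥ 03 c5.
Outer hash (tag): sum = 235+41+99+179+204+92+3+197 = 1050 → 04 1a.

041a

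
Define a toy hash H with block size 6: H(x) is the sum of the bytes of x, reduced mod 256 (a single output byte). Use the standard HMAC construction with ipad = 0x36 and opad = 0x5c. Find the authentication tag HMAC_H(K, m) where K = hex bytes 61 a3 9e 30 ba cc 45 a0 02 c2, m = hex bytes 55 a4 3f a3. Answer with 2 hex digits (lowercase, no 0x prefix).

Key hex bytes 61 a3 9e 30 ba cc 45 a0 02 c2 is 10 bytes > B = 6, so hash it first: H(key) = 01, then zero-pad to 6 bytes: K' = 01 00 00 00 00 00.
K' ⊕ ipad = 37 36 36 36 36 36.  K' ⊕ opad = 5d 5c 5c 5c 5c 5c.
Inner input = (K'⊕ipad) ∥ m = 37 36 36 36 36 36 ∥ 55 a4 3f a3.
Inner hash: sum = 55+54+54+54+54+54+85+164+63+163 = 800; mod 256 = 32 → 20.
Outer input = (K'⊕opad) ∥ inner = 5d 5c 5c 5c 5c 5c ∥ 20.
Outer hash (tag): sum = 93+92+92+92+92+92+32 = 585; mod 256 = 73 → 49.

49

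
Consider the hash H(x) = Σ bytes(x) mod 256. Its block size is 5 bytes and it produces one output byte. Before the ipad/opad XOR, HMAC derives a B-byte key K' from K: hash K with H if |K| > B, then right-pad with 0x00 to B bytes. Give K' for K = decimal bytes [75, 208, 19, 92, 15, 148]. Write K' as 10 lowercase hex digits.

|K| = 6 > B = 5, so first hash the key.
H(K): sum = 75+208+19+92+15+148 = 557; mod 256 = 45 → 2d.
Zero-pad H(K) = 2d to 5 bytes: K' = 2d 00 00 00 00.

2d00000000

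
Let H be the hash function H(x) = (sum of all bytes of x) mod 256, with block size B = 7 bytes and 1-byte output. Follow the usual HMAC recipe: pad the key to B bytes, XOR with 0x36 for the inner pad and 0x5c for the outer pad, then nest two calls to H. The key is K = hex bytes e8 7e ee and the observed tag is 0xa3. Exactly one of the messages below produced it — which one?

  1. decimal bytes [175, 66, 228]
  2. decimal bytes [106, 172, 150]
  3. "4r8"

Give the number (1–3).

1

Key hex bytes e8 7e ee is 3 bytes ≤ B = 7; zero-pad to 7 bytes: K' = e8 7e ee 00 00 00 00.
K' ⊕ ipad = de 48 d8 36 36 36 36; K' ⊕ opad = b4 22 b2 5c 5c 5c 5c.
m1: inner = H(de 48 d8 36 36 36 36 af 42 e4) = ab; tag = H(b4 22 b2 5c 5c 5c 5c ab) = a3 ← matches
m2: inner = H(de 48 d8 36 36 36 36 6a ac 96) = 82; tag = H(b4 22 b2 5c 5c 5c 5c 82) = 7a
m3: inner = H(de 48 d8 36 36 36 36 34 72 38) = b4; tag = H(b4 22 b2 5c 5c 5c 5c b4) = ac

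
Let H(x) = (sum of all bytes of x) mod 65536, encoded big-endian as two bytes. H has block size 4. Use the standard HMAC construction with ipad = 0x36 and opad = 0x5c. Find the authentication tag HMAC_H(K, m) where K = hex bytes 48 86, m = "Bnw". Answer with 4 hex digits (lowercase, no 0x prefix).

Key hex bytes 48 86 is 2 bytes ≤ B = 4; zero-pad to 4 bytes: K' = 48 86 00 00.
K' ⊕ ipad = 7e b0 36 36.  K' ⊕ opad = 14 da 5c 5c.
Inner input = (K'⊕ipad) ∥ m = 7e b0 36 36 ∥ 42 6e 77.
Inner hash: sum = 126+176+54+54+66+110+119 = 705 → 02 c1.
Outer input = (K'⊕opad) ∥ inner = 14 da 5c 5c ∥ 02 c1.
Outer hash (tag): sum = 20+218+92+92+2+193 = 617 → 02 69.

0269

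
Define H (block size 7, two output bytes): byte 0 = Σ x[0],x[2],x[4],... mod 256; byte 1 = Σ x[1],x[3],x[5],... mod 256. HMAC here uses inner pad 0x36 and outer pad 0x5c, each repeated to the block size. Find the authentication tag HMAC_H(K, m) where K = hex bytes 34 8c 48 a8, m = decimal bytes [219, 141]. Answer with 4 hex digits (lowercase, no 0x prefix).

9d99

Key hex bytes 34 8c 48 a8 is 4 bytes ≤ B = 7; zero-pad to 7 bytes: K' = 34 8c 48 a8 00 00 00.
K' ⊕ ipad = 02 ba 7e 9e 36 36 36.  K' ⊕ opad = 68 d0 14 f4 5c 5c 5c.
Inner input = (K'⊕ipad) ∥ m = 02 ba 7e 9e 36 36 36 ∥ db 8d.
Inner hash: even-index sum = 377 mod 256 = 121; odd-index sum = 617 mod 256 = 105 → 79 69.
Outer input = (K'⊕opad) ∥ inner = 68 d0 14 f4 5c 5c 5c ∥ 79 69.
Outer hash (tag): even-index sum = 413 mod 256 = 157; odd-index sum = 665 mod 256 = 153 → 9d 99.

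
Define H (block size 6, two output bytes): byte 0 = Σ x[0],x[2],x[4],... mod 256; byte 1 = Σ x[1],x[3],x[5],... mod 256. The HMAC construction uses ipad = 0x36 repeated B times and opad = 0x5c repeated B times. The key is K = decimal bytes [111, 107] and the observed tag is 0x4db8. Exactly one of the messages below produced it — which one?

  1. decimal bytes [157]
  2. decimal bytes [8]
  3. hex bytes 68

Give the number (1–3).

Key decimal bytes [111, 107] = 6f 6b is 2 bytes ≤ B = 6; zero-pad to 6 bytes: K' = 6f 6b 00 00 00 00.
K' ⊕ ipad = 59 5d 36 36 36 36; K' ⊕ opad = 33 37 5c 5c 5c 5c.
m1: inner = H(59 5d 36 36 36 36 9d) = 62 c9; tag = H(33 37 5c 5c 5c 5c 62 c9) = 4db8 ← matches
m2: inner = H(59 5d 36 36 36 36 08) = cd c9; tag = H(33 37 5c 5c 5c 5c cd c9) = b8b8
m3: inner = H(59 5d 36 36 36 36 68) = 2d c9; tag = H(33 37 5c 5c 5c 5c 2d c9) = 18b8

1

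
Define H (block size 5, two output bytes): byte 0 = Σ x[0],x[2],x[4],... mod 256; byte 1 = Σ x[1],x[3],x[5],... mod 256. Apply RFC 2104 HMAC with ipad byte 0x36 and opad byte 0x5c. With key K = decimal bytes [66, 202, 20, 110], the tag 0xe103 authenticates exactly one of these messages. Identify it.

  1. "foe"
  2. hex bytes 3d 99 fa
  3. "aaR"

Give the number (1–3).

1

Key decimal bytes [66, 202, 20, 110] = 42 ca 14 6e is 4 bytes ≤ B = 5; zero-pad to 5 bytes: K' = 42 ca 14 6e 00.
K' ⊕ ipad = 74 fc 22 58 36; K' ⊕ opad = 1e 96 48 32 5c.
m1: inner = H(74 fc 22 58 36 66 6f 65) = 3b 1f; tag = H(1e 96 48 32 5c 3b 1f) = e103 ← matches
m2: inner = H(74 fc 22 58 36 3d 99 fa) = 65 8b; tag = H(1e 96 48 32 5c 65 8b) = 4d2d
m3: inner = H(74 fc 22 58 36 61 61 52) = 2d 07; tag = H(1e 96 48 32 5c 2d 07) = c9f5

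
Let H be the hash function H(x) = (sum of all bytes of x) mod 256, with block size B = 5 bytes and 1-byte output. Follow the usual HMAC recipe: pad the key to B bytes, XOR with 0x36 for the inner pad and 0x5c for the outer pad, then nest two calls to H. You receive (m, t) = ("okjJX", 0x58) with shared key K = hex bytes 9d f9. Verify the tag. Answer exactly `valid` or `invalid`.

invalid

Key hex bytes 9d f9 is 2 bytes ≤ B = 5; zero-pad to 5 bytes: K' = 9d f9 00 00 00.
K' ⊕ ipad = ab cf 36 36 36; K' ⊕ opad = c1 a5 5c 5c 5c.
Inner hash: sum = 171+207+54+54+54+111+107+106+74+88 = 1026; mod 256 = 2 → 02.
Outer hash (recomputed tag): sum = 193+165+92+92+92+2 = 636; mod 256 = 124 → 7c.
Recomputed tag = 7c; claimed = 58 → mismatch.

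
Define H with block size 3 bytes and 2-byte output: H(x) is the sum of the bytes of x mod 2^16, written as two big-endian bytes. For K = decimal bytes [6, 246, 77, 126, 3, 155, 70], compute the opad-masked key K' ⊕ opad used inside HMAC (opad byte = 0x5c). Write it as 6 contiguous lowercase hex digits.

Key decimal bytes [6, 246, 77, 126, 3, 155, 70] = 06 f6 4d 7e 03 9b 46 is 7 bytes > B = 3, so hash it first: H(key) = 02 ab, then zero-pad to 3 bytes: K' = 02 ab 00.
XOR each byte with 0x5c: 02⊕5c=5e, ab⊕5c=f7, 00⊕5c=5c.

5ef75c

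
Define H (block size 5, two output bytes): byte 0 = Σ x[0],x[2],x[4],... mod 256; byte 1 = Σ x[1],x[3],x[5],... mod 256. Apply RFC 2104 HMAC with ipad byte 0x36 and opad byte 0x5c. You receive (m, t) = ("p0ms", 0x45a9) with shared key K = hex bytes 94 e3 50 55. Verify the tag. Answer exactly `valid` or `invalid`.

valid

Key hex bytes 94 e3 50 55 is 4 bytes ≤ B = 5; zero-pad to 5 bytes: K' = 94 e3 50 55 00.
K' ⊕ ipad = a2 d5 66 63 36; K' ⊕ opad = c8 bf 0c 09 5c.
Inner hash: even-index sum = 481 mod 256 = 225; odd-index sum = 533 mod 256 = 21 → e1 15.
Outer hash (recomputed tag): even-index sum = 325 mod 256 = 69; odd-index sum = 425 mod 256 = 169 → 45 a9.
Recomputed tag = 45a9; claimed = 45a9 → match.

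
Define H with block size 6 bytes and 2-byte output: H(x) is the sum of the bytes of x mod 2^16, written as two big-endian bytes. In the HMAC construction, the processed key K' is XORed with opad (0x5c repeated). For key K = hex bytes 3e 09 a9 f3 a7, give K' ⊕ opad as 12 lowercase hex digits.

6255f5affb5c

Key hex bytes 3e 09 a9 f3 a7 is 5 bytes ≤ B = 6; zero-pad to 6 bytes: K' = 3e 09 a9 f3 a7 00.
XOR each byte with 0x5c: 3e⊕5c=62, 09⊕5c=55, a9⊕5c=f5, f3⊕5c=af, a7⊕5c=fb, 00⊕5c=5c.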